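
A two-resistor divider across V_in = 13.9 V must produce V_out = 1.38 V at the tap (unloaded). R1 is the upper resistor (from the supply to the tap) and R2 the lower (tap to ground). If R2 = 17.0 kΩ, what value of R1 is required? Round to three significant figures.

V_out/V_in = R2/(R1+R2) = 0.09928.
So R1 = R2 · (V_in/V_out − 1) = 17.0 × (13.9/1.38 − 1) = 17.0 × 9.072 = 154.2 kΩ.

R1 ≈ 154 kΩ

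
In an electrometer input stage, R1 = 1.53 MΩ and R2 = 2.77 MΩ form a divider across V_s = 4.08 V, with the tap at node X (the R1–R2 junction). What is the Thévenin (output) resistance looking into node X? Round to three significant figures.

Zeroing V_s shorts the top of R1 to ground, so R_th = R1 ‖ R2 = 0.9856 MΩ.

R_th ≈ 0.986 MΩ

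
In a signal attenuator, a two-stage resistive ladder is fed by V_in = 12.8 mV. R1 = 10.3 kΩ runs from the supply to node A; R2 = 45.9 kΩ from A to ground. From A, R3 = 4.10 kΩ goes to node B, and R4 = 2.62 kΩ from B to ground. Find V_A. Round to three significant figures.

V_A ≈ 4.64 mV

Looking into the second stage from A: R3 + R4 = 6.720 kΩ appears in parallel with R2.
Effective lower resistance at A: R2 ‖ 6.720 = 5.862 kΩ.
So V_A = 12.8 × 0.3627 = 4.642 mV.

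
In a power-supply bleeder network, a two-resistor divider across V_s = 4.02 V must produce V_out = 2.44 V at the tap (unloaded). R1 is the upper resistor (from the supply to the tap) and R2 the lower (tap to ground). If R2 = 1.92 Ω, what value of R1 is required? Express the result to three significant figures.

Required fraction k = V_out/V_s = 0.6070.
R1 = R2·(1/k − 1) = 1.92 × 0.6475 = 1.243 Ω.

R1 ≈ 1.24 Ω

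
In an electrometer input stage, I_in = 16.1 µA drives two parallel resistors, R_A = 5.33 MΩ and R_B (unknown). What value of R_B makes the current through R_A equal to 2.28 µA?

In a two-way split, I_A/I_in = R_B/(R_A + R_B).
With f = 0.1416, R_B = R_A · f/(1−f) = 5.33 × 0.1650 = 0.8793 MΩ.

R_B ≈ 0.879 MΩ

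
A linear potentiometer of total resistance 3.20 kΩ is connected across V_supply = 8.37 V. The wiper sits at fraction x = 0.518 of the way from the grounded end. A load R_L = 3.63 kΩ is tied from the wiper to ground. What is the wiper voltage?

V_out ≈ 3.55 V

Lower segment x·R_p = 1.658 kΩ; upper segment (1−x)·R_p = 1.542 kΩ.
(x·R_p) ‖ R_L = 1.138 kΩ.
Loaded-divider output: V_out = 8.37 × 0.4246 = 3.554 V.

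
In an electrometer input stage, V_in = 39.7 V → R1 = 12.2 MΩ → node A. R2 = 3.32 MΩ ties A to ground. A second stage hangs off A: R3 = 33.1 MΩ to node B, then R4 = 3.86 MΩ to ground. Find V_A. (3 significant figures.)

V_A ≈ 7.93 V

Node A sees R2 in parallel with the series input of stage 2, R3 + R4 = 36.96 MΩ.
R2 ‖ (R3+R4) = 3.046 MΩ.
V_A = 39.7 × 3.046/(12.2 + 3.046) = 7.932 V.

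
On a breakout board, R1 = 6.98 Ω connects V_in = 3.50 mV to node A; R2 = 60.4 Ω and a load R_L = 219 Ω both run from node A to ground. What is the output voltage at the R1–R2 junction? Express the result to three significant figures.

First combine the lower leg with the load: R2 ‖ R_L = 47.34 Ω.
Voltage divider with the loaded lower leg: V_out = 3.50 × 47.34/(6.98 + 47.34) = 3.50 × 0.8715 = 3.050 mV.
(Unloaded it would be 3.14 mV; the load pulls it down.)

V_out ≈ 3.05 mV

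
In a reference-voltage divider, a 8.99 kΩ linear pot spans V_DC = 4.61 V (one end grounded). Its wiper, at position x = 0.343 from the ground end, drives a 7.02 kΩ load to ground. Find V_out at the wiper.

V_out ≈ 1.23 V

Lower segment x·R_p = 3.084 kΩ; upper segment (1−x)·R_p = 5.906 kΩ.
R_L loads the lower segment: effective lower R = 2.142 kΩ.
Then V_out = V_DC · 2.142/(5.906 + 2.142) = 1.227 V.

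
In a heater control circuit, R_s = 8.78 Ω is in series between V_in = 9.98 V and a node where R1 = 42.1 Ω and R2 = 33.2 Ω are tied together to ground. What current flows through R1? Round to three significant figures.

Combine the parallel branches: R_p = (1/42.1 + 1/33.2)⁻¹ = 18.56 Ω.
V_A by voltage divider: V_A = 9.98 × 18.56/(8.78 + 18.56) = 6.775 V.
I(R1) = V_A / R1 = 6.775/42.1 = 0.1609 A.

I ≈ 0.161 A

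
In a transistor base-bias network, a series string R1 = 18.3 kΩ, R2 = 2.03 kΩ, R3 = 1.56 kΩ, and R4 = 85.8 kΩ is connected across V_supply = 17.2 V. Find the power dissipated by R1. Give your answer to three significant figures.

The common current is I = 17.2/107.7 = 0.1597 mA.
P(R1) = I²·R1 = (0.1597)² × 18.3 = 0.4668 mW.

P ≈ 0.467 mW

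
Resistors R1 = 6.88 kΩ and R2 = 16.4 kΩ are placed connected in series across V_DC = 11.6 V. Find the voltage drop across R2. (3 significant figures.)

V ≈ 8.17 V

ΣR = 6.88 + 16.4 = 23.28 kΩ.
Voltage divider: V = V_DC · (16.40 / 23.28) = 11.6 × 0.7045 = 8.172 V.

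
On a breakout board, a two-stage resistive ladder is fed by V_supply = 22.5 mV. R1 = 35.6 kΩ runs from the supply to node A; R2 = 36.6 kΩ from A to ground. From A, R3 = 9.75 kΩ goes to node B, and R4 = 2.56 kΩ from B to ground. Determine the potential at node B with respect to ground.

Node A sees R2 in parallel with the series input of stage 2, R3 + R4 = 12.31 kΩ.
Effective lower resistance at A: R2 ‖ 12.31 = 9.212 kΩ.
First divider: V_A = V_supply · 9.212/(35.6 + 9.212) = 4.625 mV.
Then the unloaded second divider: V_B = V_A × R4/(R3+R4) = 4.625 × 0.2080 = 0.9619 mV.

V_B ≈ 0.962 mV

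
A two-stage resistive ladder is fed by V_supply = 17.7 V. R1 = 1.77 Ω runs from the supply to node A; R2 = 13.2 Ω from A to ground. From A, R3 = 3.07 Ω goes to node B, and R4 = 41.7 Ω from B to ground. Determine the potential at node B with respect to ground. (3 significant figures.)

V_B ≈ 14.0 V

The second stage (R3 + R4 = 44.77 Ω) loads node A in parallel with R2.
Effective lower resistance at A: R2 ‖ 44.77 = 10.19 Ω.
So V_A = 17.7 × 0.8521 = 15.08 V.
Then the unloaded second divider: V_B = V_A × R4/(R3+R4) = 15.08 × 0.9314 = 14.05 V.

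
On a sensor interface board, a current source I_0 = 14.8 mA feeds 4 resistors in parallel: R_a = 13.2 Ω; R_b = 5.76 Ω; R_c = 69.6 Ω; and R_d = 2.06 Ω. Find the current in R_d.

I ≈ 9.59 mA

Conductances: ΣG = 1/13.2 + 1/5.76 + 1/69.6 + 1/2.06 = 0.7492 (1/Ω).
Current divider: I(R_d) = I_0 · G_k/ΣG = 14.8 × (0.4854/0.7492) = 14.8 × 0.6480 = 9.590 mA.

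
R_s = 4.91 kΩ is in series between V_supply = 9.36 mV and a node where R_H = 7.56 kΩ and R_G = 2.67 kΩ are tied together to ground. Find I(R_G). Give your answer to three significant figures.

Combine the parallel branches: R_p = (1/7.56 + 1/2.67)⁻¹ = 1.973 kΩ.
Node voltage V_A = V_supply · R_p/(R_s + R_p) = 9.36 × 0.2867 = 2.683 mV.
I(R_G) = V_A / R_G = 2.683/2.67 = 1.005 µA.

I ≈ 1.00 µA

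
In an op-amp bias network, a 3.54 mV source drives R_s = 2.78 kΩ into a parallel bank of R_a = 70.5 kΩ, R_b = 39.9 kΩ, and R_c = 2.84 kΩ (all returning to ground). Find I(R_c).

Parallel bank: R_p = 1/(1/70.5 + 1/39.9 + 1/2.84) = 2.555 kΩ.
V_A by voltage divider: V_A = 3.54 × 2.555/(2.78 + 2.555) = 1.695 mV.
Branch current I = V_A/R_c = 1.695/2.84 = 0.5970 µA.

I ≈ 0.597 µA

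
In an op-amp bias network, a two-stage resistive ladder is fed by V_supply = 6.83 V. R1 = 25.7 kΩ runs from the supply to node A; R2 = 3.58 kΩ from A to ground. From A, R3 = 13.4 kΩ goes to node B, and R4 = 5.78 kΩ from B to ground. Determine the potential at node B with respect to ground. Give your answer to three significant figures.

V_B ≈ 0.216 V

The second stage (R3 + R4 = 19.18 kΩ) loads node A in parallel with R2.
Effective lower resistance at A: R2 ‖ 19.18 = 3.017 kΩ.
So V_A = 6.83 × 0.1051 = 0.7175 V.
Stage 2 is unloaded, so V_B = V_A · R4/(R3+R4) = 0.7175 × 5.78/19.18 = 0.2162 V.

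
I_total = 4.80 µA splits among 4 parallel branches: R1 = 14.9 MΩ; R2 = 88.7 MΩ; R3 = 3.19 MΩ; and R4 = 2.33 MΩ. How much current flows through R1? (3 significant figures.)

Total conductance ΣG = 1/14.9 + 1/88.7 + 1/3.19 + 1/2.33 = 0.8211 (units of 1/MΩ).
R1 takes the fraction G_k/ΣG = 0.06711/0.8211 = 0.08174, so I = 4.80 × 0.08174 = 0.3924 µA.

I ≈ 0.392 µA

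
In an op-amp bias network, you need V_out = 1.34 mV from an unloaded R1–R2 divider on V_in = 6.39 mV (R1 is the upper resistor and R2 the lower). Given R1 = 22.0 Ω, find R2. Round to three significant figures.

Required fraction k = V_out/V_in = 0.2097.
Rearranging, R2 = R1·k/(1−k) = 22.0 × 0.2653 = 5.838 Ω.

R2 ≈ 5.84 Ω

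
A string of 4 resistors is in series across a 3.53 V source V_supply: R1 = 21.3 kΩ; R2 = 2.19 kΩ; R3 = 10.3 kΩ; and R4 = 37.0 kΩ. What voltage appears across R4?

V ≈ 1.85 V

Series total: ΣR = 21.3 + 2.19 + 10.3 + 37.0 = 70.79 kΩ.
By the voltage-divider rule, V = 3.53 × 37.00/70.79 = 1.845 V.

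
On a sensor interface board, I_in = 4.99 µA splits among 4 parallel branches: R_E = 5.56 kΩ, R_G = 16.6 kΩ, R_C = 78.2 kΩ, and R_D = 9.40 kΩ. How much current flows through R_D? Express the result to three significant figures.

ΣG = 1/5.56 + 1/16.6 + 1/78.2 + 1/9.40 = 0.3593.
By the current-divider rule, I = I_in · G_k/ΣG = 4.99 × 0.2961 = 1.478 µA.

I ≈ 1.48 µA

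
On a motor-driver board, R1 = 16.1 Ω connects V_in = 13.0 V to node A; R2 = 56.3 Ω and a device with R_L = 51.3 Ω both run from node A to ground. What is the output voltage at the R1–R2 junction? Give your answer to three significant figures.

V_out ≈ 8.13 V

First combine the lower leg with the load: R2 ‖ R_L = 26.84 Ω.
Voltage divider with the loaded lower leg: V_out = 13.0 × 26.84/(16.1 + 26.84) = 13.0 × 0.6251 = 8.126 V.
(Unloaded it would be 10.1 V; the load pulls it down.)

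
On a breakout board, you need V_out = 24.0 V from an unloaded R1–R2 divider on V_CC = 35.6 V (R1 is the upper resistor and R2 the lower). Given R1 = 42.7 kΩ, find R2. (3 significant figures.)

The divider ratio is R2/(R1+R2) = 24.0/35.6 = 0.6742.
R2 = R1 · 0.6742/(1 − 0.6742) = 88.34 kΩ.

R2 ≈ 88.3 kΩ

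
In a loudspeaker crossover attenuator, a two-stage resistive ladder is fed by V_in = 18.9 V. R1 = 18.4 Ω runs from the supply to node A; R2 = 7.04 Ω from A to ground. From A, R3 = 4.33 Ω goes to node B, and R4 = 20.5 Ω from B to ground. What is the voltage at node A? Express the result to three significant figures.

V_A ≈ 4.34 V

Node A sees R2 in parallel with the series input of stage 2, R3 + R4 = 24.83 Ω.
Effective lower resistance at A: R2 ‖ 24.83 = 5.485 Ω.
So V_A = 18.9 × 0.2296 = 4.340 V.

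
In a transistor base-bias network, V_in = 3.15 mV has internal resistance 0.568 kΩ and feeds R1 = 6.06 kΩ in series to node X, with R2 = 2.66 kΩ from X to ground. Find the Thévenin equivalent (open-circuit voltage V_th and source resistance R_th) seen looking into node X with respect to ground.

V_th ≈ 0.902 mV, R_th ≈ 1.90 kΩ

R1' = 0.568 + 6.06 = 6.628 kΩ (source resistance + R1).
Open-circuit (no load on X): V_th = V_in · R2/(R1' + R2) = 3.15 × 2.66/(6.628 + 2.66) = 0.9021 mV.
Zeroing V_in shorts the top of R1' to ground, so R_th = R1' ‖ R2 = 1.898 kΩ.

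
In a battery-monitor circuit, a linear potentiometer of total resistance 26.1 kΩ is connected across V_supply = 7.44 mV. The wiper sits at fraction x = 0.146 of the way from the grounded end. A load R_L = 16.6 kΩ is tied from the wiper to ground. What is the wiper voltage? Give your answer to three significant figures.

Lower segment x·R_p = 3.811 kΩ; upper segment (1−x)·R_p = 22.29 kΩ.
(x·R_p) ‖ R_L = 3.099 kΩ.
V_out = 7.44 × 3.099/(22.29 + 3.099) = 0.9082 mV.

V_out ≈ 0.908 mV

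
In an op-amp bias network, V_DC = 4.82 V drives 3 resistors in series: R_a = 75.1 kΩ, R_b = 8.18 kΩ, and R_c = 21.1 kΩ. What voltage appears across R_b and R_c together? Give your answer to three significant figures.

Total series resistance ΣR = 75.1 + 8.18 + 21.1 = 104.4 kΩ.
R_{R_b..R_c} = 8.18 + 21.1 = 29.28 kΩ.
By the voltage-divider rule, V = 4.82 × 29.28/104.4 = 1.352 V.

V ≈ 1.35 V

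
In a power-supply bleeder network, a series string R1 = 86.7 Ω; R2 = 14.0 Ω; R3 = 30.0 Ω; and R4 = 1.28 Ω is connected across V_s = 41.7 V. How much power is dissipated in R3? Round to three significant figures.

Series current I = V_s/ΣR = 41.7/132.0 = 0.3160 A.
P = I²R = 0.09983 × 30.0 = 2.995 W.

P ≈ 2.99 W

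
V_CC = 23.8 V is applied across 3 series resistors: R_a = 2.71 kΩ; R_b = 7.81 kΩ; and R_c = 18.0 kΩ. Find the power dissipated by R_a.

P ≈ 1.89 mW

The common current is I = 23.8/28.52 = 0.8345 mA.
P = I²R = 0.6964 × 2.71 = 1.887 mW.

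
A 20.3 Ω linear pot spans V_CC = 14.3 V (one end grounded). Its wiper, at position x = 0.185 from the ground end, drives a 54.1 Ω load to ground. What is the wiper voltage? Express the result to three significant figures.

V_out ≈ 2.50 V

The pot divides into 16.54 Ω above the wiper and 3.756 Ω below.
(x·R_p) ‖ R_L = 3.512 Ω.
V_out = 14.3 × 3.512/(16.54 + 3.512) = 2.504 V.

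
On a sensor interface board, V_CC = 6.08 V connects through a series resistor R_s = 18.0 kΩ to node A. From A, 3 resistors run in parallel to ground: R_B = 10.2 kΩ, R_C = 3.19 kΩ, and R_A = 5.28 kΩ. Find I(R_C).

Equivalent of the parallel group: R_p = 1.664 kΩ.
V_A = 6.08 × 1.664/19.66 = 0.5145 V.
I(R_C) = V_A / R_C = 0.5145/3.19 = 0.1613 mA.

I ≈ 0.161 mA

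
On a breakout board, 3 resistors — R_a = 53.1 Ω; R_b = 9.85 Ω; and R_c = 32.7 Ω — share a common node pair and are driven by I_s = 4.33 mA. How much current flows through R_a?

Total conductance ΣG = 1/53.1 + 1/9.85 + 1/32.7 = 0.1509 (units of 1/Ω).
By the current-divider rule, I = I_s · G_k/ΣG = 4.33 × 0.1248 = 0.5403 mA.

I ≈ 0.540 mA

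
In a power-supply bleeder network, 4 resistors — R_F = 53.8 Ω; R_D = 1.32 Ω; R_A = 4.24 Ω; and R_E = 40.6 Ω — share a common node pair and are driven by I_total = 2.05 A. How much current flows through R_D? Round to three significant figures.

I ≈ 1.50 A

ΣG = 1/53.8 + 1/1.32 + 1/4.24 + 1/40.6 = 1.037.
Current divider: I(R_D) = I_total · G_k/ΣG = 2.05 × (0.7576/1.037) = 2.05 × 0.7308 = 1.498 A.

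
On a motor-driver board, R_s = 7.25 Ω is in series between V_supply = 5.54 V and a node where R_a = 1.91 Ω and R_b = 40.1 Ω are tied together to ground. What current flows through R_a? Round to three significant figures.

Combine the parallel branches: R_p = (1/1.91 + 1/40.1)⁻¹ = 1.823 Ω.
Node voltage V_A = V_supply · R_p/(R_s + R_p) = 5.54 × 0.2009 = 1.113 V.
Branch current I = V_A/R_a = 1.113/1.91 = 0.5828 A.
(Equivalently: I_total = 0.6106 A, then current-divider fraction G_k/ΣG = 0.9545.)

I ≈ 0.583 A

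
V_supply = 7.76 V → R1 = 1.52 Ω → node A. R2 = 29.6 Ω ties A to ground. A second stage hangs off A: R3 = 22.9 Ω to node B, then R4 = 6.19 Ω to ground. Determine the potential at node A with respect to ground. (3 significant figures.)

V_A ≈ 7.03 V

Node A sees R2 in parallel with the series input of stage 2, R3 + R4 = 29.09 Ω.
Effective lower resistance at A: R2 ‖ 29.09 = 14.67 Ω.
So V_A = 7.76 × 0.9061 = 7.032 V.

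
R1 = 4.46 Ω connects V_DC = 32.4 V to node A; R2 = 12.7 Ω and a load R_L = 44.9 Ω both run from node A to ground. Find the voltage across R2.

V_out ≈ 22.3 V

R2 ‖ R_L = (12.7 × 44.9)/(12.7 + 44.9) = 9.900 Ω.
Then V_out = V_DC · R2'/(R1 + R2') = 32.4 × 9.900/14.36 = 22.34 V.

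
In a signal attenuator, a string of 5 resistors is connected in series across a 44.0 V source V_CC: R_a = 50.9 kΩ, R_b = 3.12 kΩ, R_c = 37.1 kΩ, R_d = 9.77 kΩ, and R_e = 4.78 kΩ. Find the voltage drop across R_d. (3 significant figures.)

Total series resistance ΣR = 50.9 + 3.12 + 37.1 + 9.77 + 4.78 = 105.7 kΩ.
Voltage divider: V = V_CC · (9.770 / 105.7) = 44.0 × 0.09246 = 4.068 V.

V ≈ 4.07 V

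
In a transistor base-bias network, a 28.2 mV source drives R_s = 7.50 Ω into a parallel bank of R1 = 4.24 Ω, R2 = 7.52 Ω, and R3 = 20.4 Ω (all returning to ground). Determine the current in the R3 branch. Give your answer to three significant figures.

Equivalent of the parallel group: R_p = 2.393 Ω.
V_A = 28.2 × 2.393/9.893 = 6.822 mV.
Branch current I = V_A/R3 = 6.822/20.4 = 0.3344 mA.

I ≈ 0.334 mA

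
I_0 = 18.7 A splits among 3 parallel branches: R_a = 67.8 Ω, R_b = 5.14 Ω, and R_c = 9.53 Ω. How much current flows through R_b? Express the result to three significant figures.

I ≈ 11.6 A

ΣG = 1/67.8 + 1/5.14 + 1/9.53 = 0.3142.
By the current-divider rule, I = I_0 · G_k/ΣG = 18.7 × 0.6191 = 11.58 A.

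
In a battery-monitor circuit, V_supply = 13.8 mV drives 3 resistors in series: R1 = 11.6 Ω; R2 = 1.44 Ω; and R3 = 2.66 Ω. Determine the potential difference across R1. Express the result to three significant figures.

Series total: ΣR = 11.6 + 1.44 + 2.66 = 15.70 Ω.
V = V_supply · R/ΣR = 13.8 × 0.7389 = 10.20 mV.

V ≈ 10.2 mV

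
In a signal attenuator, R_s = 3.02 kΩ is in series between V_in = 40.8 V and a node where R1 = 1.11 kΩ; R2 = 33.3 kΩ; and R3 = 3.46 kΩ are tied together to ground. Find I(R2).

Combine the parallel branches: R_p = (1/1.11 + 1/33.3 + 1/3.46)⁻¹ = 0.8197 kΩ.
Node voltage V_A = V_in · R_p/(R_s + R_p) = 40.8 × 0.2135 = 8.710 V.
I(R2) = V_A / R2 = 8.710/33.3 = 0.2616 mA.

I ≈ 0.262 mA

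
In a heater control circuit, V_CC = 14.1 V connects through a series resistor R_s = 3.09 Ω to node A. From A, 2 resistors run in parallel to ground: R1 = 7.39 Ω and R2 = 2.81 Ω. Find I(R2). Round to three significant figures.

Equivalent of the parallel group: R_p = 2.036 Ω.
Node voltage V_A = V_CC · R_p/(R_s + R_p) = 14.1 × 0.3972 = 5.600 V.
I(R2) = V_A / R2 = 5.600/2.81 = 1.993 A.

I ≈ 1.99 A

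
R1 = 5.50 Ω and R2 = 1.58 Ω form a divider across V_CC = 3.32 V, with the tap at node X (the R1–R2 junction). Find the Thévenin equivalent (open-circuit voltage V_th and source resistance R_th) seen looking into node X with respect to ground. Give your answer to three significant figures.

Open-circuit (no load on X): V_th = V_CC · R2/(R1 + R2) = 3.32 × 1.58/(5.500 + 1.58) = 0.7409 V.
With V_CC suppressed (replaced by a short), R_th = R1 ‖ R2 = (5.500 × 1.58)/(5.500 + 1.58) = 1.227 Ω.

V_th ≈ 0.741 V, R_th ≈ 1.23 Ω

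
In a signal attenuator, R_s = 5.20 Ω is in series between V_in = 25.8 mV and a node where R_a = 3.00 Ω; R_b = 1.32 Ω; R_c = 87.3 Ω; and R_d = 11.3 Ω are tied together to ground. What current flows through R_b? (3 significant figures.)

I ≈ 2.72 mA

Equivalent of the parallel group: R_p = 0.8397 Ω.
V_A = 25.8 × 0.8397/6.040 = 3.587 mV.
Branch current I = V_A/R_b = 3.587/1.32 = 2.717 mA.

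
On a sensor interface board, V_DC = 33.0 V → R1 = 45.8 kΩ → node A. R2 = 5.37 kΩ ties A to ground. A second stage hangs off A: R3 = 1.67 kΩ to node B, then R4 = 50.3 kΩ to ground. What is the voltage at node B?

V_B ≈ 3.07 V

Node A sees R2 in parallel with the series input of stage 2, R3 + R4 = 51.97 kΩ.
R2 ‖ (R3+R4) = 4.867 kΩ.
First divider: V_A = V_DC · 4.867/(45.8 + 4.867) = 3.170 V.
V_B = V_A × 0.9679 = 3.068 V.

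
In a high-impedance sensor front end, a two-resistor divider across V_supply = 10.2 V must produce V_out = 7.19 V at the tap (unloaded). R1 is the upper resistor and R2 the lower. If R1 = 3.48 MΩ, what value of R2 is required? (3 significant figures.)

V_out/V_supply = R2/(R1+R2) = 0.7049.
Rearranging, R2 = R1·k/(1−k) = 3.48 × 2.389 = 8.313 MΩ.

R2 ≈ 8.31 MΩ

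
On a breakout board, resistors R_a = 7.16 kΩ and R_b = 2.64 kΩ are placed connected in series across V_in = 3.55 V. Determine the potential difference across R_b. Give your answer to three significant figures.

V ≈ 0.956 V

ΣR = 7.16 + 2.64 = 9.800 kΩ.
Voltage divider: V = V_in · (2.640 / 9.800) = 3.55 × 0.2694 = 0.9563 V.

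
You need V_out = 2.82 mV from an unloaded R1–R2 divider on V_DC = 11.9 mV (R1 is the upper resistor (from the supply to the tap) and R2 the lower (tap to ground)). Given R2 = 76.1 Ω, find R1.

R1 ≈ 245 Ω

The divider ratio is R2/(R1+R2) = 2.82/11.9 = 0.2370.
So R1 = R2 · (V_DC/V_out − 1) = 76.1 × (11.9/2.82 − 1) = 76.1 × 3.220 = 245.0 Ω.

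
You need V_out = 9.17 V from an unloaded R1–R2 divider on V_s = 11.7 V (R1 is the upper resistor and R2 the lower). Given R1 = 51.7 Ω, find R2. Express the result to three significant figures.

R2 ≈ 187 Ω

Required fraction k = V_out/V_s = 0.7838.
So R2 = R1 · V_out/(V_s − V_out) = 51.7 × 9.17/(11.7 − 9.17) = 51.7 × 3.625 = 187.4 Ω.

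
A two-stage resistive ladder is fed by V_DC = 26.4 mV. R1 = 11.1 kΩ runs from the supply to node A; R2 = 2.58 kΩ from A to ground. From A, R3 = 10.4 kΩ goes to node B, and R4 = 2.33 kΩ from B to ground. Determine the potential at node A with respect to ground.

Node A sees R2 in parallel with the series input of stage 2, R3 + R4 = 12.73 kΩ.
Effective lower resistance at A: R2 ‖ 12.73 = 2.145 kΩ.
First divider: V_A = V_DC · 2.145/(11.1 + 2.145) = 4.276 mV.

V_A ≈ 4.28 mV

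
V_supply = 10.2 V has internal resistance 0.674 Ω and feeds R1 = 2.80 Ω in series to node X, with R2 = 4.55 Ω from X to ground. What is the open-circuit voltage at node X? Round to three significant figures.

V_th ≈ 5.78 V

R1' = 0.674 + 2.80 = 3.474 Ω (source resistance + R1).
With X open, the divider is unloaded: V_th = 10.2 × 4.55/8.024 = 5.784 V.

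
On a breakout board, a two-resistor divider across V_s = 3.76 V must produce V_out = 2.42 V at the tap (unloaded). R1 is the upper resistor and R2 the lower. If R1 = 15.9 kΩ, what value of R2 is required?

V_out/V_s = R2/(R1+R2) = 0.6436.
R2 = R1 · 0.6436/(1 − 0.6436) = 28.71 kΩ.

R2 ≈ 28.7 kΩ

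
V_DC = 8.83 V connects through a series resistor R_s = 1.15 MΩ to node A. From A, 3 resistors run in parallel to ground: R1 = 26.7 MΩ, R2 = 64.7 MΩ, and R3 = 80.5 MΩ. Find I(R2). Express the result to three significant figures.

Equivalent of the parallel group: R_p = 15.31 MΩ.
Node voltage V_A = V_DC · R_p/(R_s + R_p) = 8.83 × 0.9301 = 8.213 V.
I(R2) = V_A / R2 = 8.213/64.7 = 0.1269 µA.

I ≈ 0.127 µA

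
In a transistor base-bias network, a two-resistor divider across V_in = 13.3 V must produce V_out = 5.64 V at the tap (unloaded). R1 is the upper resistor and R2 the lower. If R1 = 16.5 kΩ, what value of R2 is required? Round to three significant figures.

R2 ≈ 12.1 kΩ

Required fraction k = V_out/V_in = 0.4241.
Rearranging, R2 = R1·k/(1−k) = 16.5 × 0.7363 = 12.15 kΩ.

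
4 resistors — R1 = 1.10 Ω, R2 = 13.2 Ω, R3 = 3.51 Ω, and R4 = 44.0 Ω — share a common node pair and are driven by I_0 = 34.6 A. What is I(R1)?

I ≈ 24.3 A

Total conductance ΣG = 1/1.10 + 1/13.2 + 1/3.51 + 1/44.0 = 1.292 (units of 1/Ω).
By the current-divider rule, I = I_0 · G_k/ΣG = 34.6 × 0.7034 = 24.34 A.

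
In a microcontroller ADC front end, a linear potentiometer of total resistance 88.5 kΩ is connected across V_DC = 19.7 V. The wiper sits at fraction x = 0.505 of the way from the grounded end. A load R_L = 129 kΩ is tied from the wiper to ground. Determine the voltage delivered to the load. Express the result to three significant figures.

Lower segment x·R_p = 44.69 kΩ; upper segment (1−x)·R_p = 43.81 kΩ.
(x·R_p) ‖ R_L = 33.19 kΩ.
V_out = 19.7 × 33.19/(43.81 + 33.19) = 8.492 V.
(Unloaded: V_out = x·V_DC = 9.95 V.)

V_out ≈ 8.49 V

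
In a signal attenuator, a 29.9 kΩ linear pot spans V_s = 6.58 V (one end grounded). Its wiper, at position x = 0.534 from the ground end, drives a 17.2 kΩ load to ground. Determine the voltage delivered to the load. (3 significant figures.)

V_out ≈ 2.45 V

Lower segment x·R_p = 15.97 kΩ; upper segment (1−x)·R_p = 13.93 kΩ.
R_L loads the lower segment: effective lower R = 8.280 kΩ.
Then V_out = V_s · 8.280/(13.93 + 8.280) = 2.453 V.
(Unloaded: V_out = x·V_s = 3.51 V.)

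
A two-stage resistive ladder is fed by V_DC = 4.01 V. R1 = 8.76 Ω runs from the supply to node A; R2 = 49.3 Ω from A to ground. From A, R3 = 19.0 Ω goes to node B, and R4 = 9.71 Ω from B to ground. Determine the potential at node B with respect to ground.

V_B ≈ 0.915 V

The second stage (R3 + R4 = 28.71 Ω) loads node A in parallel with R2.
Effective lower resistance at A: R2 ‖ 28.71 = 18.14 Ω.
So V_A = 4.01 × 0.6744 = 2.704 V.
V_B = V_A × 0.3382 = 0.9146 V.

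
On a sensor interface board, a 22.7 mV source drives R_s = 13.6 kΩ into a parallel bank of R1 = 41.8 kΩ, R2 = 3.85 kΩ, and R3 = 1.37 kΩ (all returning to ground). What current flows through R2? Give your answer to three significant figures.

I ≈ 0.399 µA

Equivalent of the parallel group: R_p = 0.9866 kΩ.
Node voltage V_A = V_in · R_p/(R_s + R_p) = 22.7 × 0.06764 = 1.535 mV.
Branch current I = V_A/R2 = 1.535/3.85 = 0.3988 µA.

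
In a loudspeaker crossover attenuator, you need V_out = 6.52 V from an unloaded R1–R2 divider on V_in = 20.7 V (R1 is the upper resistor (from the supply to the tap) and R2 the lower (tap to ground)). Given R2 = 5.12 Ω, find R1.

R1 ≈ 11.1 Ω

Required fraction k = V_out/V_in = 0.3150.
So R1 = R2 · (V_in/V_out − 1) = 5.12 × (20.7/6.52 − 1) = 5.12 × 2.175 = 11.14 Ω.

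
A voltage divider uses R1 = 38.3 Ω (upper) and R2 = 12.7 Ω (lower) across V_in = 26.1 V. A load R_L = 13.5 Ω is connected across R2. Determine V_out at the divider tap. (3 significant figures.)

The load sits in parallel with R2, giving an effective lower resistance R2' = R2·R_L/(R2+R_L) = 6.544 Ω.
Now apply the divider: V_out = 26.1 × 0.1459 = 3.809 V.

V_out ≈ 3.81 V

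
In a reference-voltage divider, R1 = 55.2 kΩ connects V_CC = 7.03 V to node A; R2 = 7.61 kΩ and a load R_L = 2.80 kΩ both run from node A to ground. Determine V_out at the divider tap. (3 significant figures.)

R2 ‖ R_L = (7.61 × 2.80)/(7.61 + 2.80) = 2.047 kΩ.
Voltage divider with the loaded lower leg: V_out = 7.03 × 2.047/(55.2 + 2.047) = 7.03 × 0.03576 = 0.2514 V.

V_out ≈ 0.251 V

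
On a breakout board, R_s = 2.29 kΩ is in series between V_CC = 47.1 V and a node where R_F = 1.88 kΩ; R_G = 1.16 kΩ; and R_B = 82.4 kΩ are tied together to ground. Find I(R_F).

I ≈ 5.94 mA

Equivalent of the parallel group: R_p = 0.7112 kΩ.
V_A = 47.1 × 0.7112/3.001 = 11.16 V.
Branch current I = V_A/R_F = 11.16/1.88 = 5.937 mA.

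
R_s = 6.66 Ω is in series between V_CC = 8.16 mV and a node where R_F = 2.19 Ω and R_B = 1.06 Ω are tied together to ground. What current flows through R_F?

Parallel bank: R_p = 1/(1/2.19 + 1/1.06) = 0.7143 Ω.
V_A = 8.16 × 0.7143/7.374 = 0.7904 mV.
Branch current I = V_A/R_F = 0.7904/2.19 = 0.3609 mA.

I ≈ 0.361 mA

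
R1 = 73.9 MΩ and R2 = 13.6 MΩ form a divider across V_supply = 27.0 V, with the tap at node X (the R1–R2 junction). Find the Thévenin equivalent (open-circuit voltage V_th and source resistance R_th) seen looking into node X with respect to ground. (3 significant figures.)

With X open, the divider is unloaded: V_th = 27.0 × 13.6/87.50 = 4.197 V.
Zeroing V_supply shorts the top of R1 to ground, so R_th = R1 ‖ R2 = 11.49 MΩ.

V_th ≈ 4.20 V, R_th ≈ 11.5 MΩ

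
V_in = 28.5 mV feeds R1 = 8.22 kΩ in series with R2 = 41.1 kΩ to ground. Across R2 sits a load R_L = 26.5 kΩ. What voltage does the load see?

R2 ‖ R_L = (41.1 × 26.5)/(41.1 + 26.5) = 16.11 kΩ.
Voltage divider with the loaded lower leg: V_out = 28.5 × 16.11/(8.22 + 16.11) = 28.5 × 0.6622 = 18.87 mV.

V_out ≈ 18.9 mV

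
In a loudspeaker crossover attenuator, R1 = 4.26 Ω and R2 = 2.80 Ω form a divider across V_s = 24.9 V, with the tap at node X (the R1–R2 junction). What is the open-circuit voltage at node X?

With X open, the divider is unloaded: V_th = 24.9 × 2.80/7.060 = 9.875 V.

V_th ≈ 9.88 V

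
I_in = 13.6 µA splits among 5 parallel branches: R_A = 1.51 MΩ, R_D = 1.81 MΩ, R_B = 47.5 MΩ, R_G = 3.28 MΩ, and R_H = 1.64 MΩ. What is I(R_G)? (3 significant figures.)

I ≈ 1.93 µA

Total conductance ΣG = 1/1.51 + 1/1.81 + 1/47.5 + 1/3.28 + 1/1.64 = 2.150 (units of 1/MΩ).
By the current-divider rule, I = I_in · G_k/ΣG = 13.6 × 0.1418 = 1.928 µA.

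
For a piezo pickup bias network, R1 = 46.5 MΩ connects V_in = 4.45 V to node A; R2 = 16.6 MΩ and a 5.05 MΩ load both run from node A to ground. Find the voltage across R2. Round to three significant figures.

V_out ≈ 0.342 V

First combine the lower leg with the load: R2 ‖ R_L = 3.872 MΩ.
Then V_out = V_in · R2'/(R1 + R2') = 4.45 × 3.872/50.37 = 0.3421 V.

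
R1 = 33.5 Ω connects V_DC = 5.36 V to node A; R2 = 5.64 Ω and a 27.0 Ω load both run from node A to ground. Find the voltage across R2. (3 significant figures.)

The load sits in parallel with R2, giving an effective lower resistance R2' = R2·R_L/(R2+R_L) = 4.665 Ω.
Then V_out = V_DC · R2'/(R1 + R2') = 5.36 × 4.665/38.17 = 0.6552 V.

V_out ≈ 0.655 V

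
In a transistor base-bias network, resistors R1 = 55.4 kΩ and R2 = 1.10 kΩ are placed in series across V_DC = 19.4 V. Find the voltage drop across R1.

Total series resistance ΣR = 55.4 + 1.10 = 56.50 kΩ.
V = V_DC · R/ΣR = 19.4 × 0.9805 = 19.02 V.

V ≈ 19.0 V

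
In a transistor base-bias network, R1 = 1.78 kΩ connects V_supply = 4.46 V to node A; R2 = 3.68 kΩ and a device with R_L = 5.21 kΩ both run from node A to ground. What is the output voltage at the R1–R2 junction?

V_out ≈ 2.44 V

R2 ‖ R_L = (3.68 × 5.21)/(3.68 + 5.21) = 2.157 kΩ.
Then V_out = V_supply · R2'/(R1 + R2') = 4.46 × 2.157/3.937 = 2.443 V.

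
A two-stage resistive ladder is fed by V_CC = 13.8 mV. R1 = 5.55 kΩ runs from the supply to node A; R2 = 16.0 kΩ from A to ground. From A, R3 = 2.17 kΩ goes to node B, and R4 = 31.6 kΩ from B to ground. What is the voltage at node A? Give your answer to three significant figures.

V_A ≈ 9.13 mV

The second stage (R3 + R4 = 33.77 kΩ) loads node A in parallel with R2.
Effective lower resistance at A: R2 ‖ 33.77 = 10.86 kΩ.
V_A = 13.8 × 10.86/(5.55 + 10.86) = 9.132 mV.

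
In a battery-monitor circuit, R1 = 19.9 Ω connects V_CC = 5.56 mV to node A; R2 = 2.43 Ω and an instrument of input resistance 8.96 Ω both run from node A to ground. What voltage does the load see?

First combine the lower leg with the load: R2 ‖ R_L = 1.912 Ω.
Now apply the divider: V_out = 5.56 × 0.08764 = 0.4873 mV.

V_out ≈ 0.487 mV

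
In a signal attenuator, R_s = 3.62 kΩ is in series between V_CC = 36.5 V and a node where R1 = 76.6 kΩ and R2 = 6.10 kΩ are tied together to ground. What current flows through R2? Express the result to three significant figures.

Equivalent of the parallel group: R_p = 5.650 kΩ.
V_A = 36.5 × 5.650/9.270 = 22.25 V.
Branch current I = V_A/R2 = 22.25/6.10 = 3.647 mA.
(Equivalently: I_total = 3.937 mA, then current-divider fraction G_k/ΣG = 0.9262.)

I ≈ 3.65 mA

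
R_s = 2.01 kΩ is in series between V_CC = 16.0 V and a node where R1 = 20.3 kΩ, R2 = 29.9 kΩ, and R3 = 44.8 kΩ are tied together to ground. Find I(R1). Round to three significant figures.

Parallel bank: R_p = 1/(1/20.3 + 1/29.9 + 1/44.8) = 9.521 kΩ.
V_A by voltage divider: V_A = 16.0 × 9.521/(2.01 + 9.521) = 13.21 V.
I(R1) = V_A / R1 = 13.21/20.3 = 0.6508 mA.

I ≈ 0.651 mA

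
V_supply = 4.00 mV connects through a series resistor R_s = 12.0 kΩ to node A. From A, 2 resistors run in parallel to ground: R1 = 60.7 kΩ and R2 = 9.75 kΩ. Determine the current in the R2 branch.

I ≈ 0.169 µA

Combine the parallel branches: R_p = (1/60.7 + 1/9.75)⁻¹ = 8.401 kΩ.
V_A = 4.00 × 8.401/20.40 = 1.647 mV.
I(R2) = V_A / R2 = 1.647/9.75 = 0.1689 µA.
(Check via current divider: I_total = 0.1961 µA; share G_k/ΣG = 0.8616 → same result.)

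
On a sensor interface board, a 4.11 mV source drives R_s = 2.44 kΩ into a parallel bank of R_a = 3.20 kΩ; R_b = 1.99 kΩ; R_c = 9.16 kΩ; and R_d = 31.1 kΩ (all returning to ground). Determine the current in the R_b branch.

Combine the parallel branches: R_p = (1/3.20 + 1/1.99 + 1/9.16 + 1/31.1)⁻¹ = 1.046 kΩ.
V_A = 4.11 × 1.046/3.486 = 1.233 mV.
I(R_b) = V_A / R_b = 1.233/1.99 = 0.6196 µA.

I ≈ 0.620 µA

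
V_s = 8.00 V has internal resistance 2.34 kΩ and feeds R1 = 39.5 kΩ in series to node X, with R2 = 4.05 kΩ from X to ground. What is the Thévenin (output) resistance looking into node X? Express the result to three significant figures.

R_th ≈ 3.69 kΩ

R1' = 2.34 + 39.5 = 41.84 kΩ (source resistance + R1).
Zeroing V_s shorts the top of R1' to ground, so R_th = R1' ‖ R2 = 3.693 kΩ.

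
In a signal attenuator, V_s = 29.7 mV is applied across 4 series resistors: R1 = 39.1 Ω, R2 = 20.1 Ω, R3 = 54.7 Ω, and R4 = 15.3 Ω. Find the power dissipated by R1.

Series current I = V_s/ΣR = 29.7/129.2 = 0.2299 mA.
P = I²R = 0.05284 × 39.1 = 2.066 µW.

P ≈ 2.07 µW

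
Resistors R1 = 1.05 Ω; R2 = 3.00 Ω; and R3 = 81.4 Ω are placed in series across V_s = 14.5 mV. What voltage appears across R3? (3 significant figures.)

Series total: ΣR = 1.05 + 3.00 + 81.4 = 85.45 Ω.
Voltage divider: V = V_s · (81.40 / 85.45) = 14.5 × 0.9526 = 13.81 mV.

V ≈ 13.8 mV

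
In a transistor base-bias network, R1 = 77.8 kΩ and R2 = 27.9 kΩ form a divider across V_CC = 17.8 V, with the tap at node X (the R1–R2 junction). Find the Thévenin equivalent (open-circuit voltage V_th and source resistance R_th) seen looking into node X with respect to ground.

V_th ≈ 4.70 V, R_th ≈ 20.5 kΩ

With X open, the divider is unloaded: V_th = 17.8 × 27.9/105.7 = 4.698 V.
Looking into X with the source shorted: R_th = R1·R2/(R1+R2) = 77.80 × 27.9/105.7 = 20.54 kΩ.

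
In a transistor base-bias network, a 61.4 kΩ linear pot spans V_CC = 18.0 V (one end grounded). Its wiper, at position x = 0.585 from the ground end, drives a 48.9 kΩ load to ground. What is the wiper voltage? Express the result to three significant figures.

V_out ≈ 8.07 V

The pot divides into 25.48 kΩ above the wiper and 35.92 kΩ below.
R_L loads the lower segment: effective lower R = 20.71 kΩ.
V_out = 18.0 × 20.71/(25.48 + 20.71) = 8.070 V.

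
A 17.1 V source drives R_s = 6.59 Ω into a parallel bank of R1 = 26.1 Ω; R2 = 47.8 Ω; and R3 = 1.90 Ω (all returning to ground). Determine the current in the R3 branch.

I ≈ 1.85 A

Equivalent of the parallel group: R_p = 1.708 Ω.
Node voltage V_A = V_CC · R_p/(R_s + R_p) = 17.1 × 0.2058 = 3.519 V.
I(R3) = V_A / R3 = 3.519/1.90 = 1.852 A.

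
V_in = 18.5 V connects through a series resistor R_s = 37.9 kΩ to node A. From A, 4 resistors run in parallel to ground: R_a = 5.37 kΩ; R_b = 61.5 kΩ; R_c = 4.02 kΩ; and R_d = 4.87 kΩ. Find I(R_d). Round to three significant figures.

Parallel bank: R_p = 1/(1/5.37 + 1/61.5 + 1/4.02 + 1/4.87) = 1.523 kΩ.
V_A = 18.5 × 1.523/39.42 = 0.7147 V.
Branch current I = V_A/R_d = 0.7147/4.87 = 0.1468 mA.

I ≈ 0.147 mA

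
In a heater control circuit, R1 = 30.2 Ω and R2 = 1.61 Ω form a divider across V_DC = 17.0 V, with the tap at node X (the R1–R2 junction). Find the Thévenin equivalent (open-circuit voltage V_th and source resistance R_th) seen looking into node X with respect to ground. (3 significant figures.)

Open-circuit (no load on X): V_th = V_DC · R2/(R1 + R2) = 17.0 × 1.61/(30.20 + 1.61) = 0.8604 V.
With V_DC suppressed (replaced by a short), R_th = R1 ‖ R2 = (30.20 × 1.61)/(30.20 + 1.61) = 1.529 Ω.

V_th ≈ 0.860 V, R_th ≈ 1.53 Ω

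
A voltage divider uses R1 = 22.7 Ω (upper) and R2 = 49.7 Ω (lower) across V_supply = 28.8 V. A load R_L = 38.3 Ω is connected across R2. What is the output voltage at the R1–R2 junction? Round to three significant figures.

R2 ‖ R_L = (49.7 × 38.3)/(49.7 + 38.3) = 21.63 Ω.
Now apply the divider: V_out = 28.8 × 0.4879 = 14.05 V.
(Unloaded it would be 19.8 V; the load pulls it down.)

V_out ≈ 14.1 V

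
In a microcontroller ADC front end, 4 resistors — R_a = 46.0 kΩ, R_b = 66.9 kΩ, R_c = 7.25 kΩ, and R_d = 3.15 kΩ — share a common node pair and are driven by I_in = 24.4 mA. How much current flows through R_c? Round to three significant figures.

Total conductance ΣG = 1/46.0 + 1/66.9 + 1/7.25 + 1/3.15 = 0.4921 (units of 1/kΩ).
Current divider: I(R_c) = I_in · G_k/ΣG = 24.4 × (0.1379/0.4921) = 24.4 × 0.2803 = 6.839 mA.

I ≈ 6.84 mA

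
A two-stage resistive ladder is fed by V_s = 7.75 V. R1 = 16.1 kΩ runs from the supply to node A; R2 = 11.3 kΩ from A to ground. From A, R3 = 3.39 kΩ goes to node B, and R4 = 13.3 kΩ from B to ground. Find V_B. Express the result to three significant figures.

V_B ≈ 1.82 V

Looking into the second stage from A: R3 + R4 = 16.69 kΩ appears in parallel with R2.
R2 ‖ (R3+R4) = 6.738 kΩ.
V_A = 7.75 × 6.738/(16.1 + 6.738) = 2.287 V.
Stage 2 is unloaded, so V_B = V_A · R4/(R3+R4) = 2.287 × 13.3/16.69 = 1.822 V.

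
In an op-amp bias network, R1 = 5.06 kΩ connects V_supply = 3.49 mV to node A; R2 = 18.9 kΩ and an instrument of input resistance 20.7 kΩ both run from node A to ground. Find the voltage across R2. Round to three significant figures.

First combine the lower leg with the load: R2 ‖ R_L = 9.880 kΩ.
Now apply the divider: V_out = 3.49 × 0.6613 = 2.308 mV.

V_out ≈ 2.31 mV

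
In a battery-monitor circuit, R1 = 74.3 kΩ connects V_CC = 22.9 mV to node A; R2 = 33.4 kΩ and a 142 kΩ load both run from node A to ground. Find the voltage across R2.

V_out ≈ 6.11 mV

First combine the lower leg with the load: R2 ‖ R_L = 27.04 kΩ.
Now apply the divider: V_out = 22.9 × 0.2668 = 6.110 mV.
(Unloaded it would be 7.10 mV; the load pulls it down.)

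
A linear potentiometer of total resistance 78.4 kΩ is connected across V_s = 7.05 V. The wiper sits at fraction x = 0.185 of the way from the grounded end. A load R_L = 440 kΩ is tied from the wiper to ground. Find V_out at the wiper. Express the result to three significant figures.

V_out ≈ 1.27 V

Split the track: R_lower = x·R_p = 14.50 kΩ, R_upper = (1−x)·R_p = 63.90 kΩ.
Lower segment in parallel with the load: 14.50 ‖ 440 = 14.04 kΩ.
Loaded-divider output: V_out = 7.05 × 0.1802 = 1.270 V.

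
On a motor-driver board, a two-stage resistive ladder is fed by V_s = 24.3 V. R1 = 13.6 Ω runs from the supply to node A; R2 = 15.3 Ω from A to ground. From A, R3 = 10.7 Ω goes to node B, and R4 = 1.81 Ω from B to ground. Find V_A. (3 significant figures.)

V_A ≈ 8.17 V

Looking into the second stage from A: R3 + R4 = 12.51 Ω appears in parallel with R2.
Effective lower resistance at A: R2 ‖ 12.51 = 6.883 Ω.
First divider: V_A = V_s · 6.883/(13.6 + 6.883) = 8.165 V.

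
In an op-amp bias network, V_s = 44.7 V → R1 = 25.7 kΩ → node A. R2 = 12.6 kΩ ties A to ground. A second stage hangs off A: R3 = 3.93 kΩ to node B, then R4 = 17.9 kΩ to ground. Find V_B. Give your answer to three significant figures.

V_B ≈ 8.69 V

The second stage (R3 + R4 = 21.83 kΩ) loads node A in parallel with R2.
Effective lower resistance at A: R2 ‖ 21.83 = 7.989 kΩ.
So V_A = 44.7 × 0.2371 = 10.60 V.
Then the unloaded second divider: V_B = V_A × R4/(R3+R4) = 10.60 × 0.8200 = 8.692 V.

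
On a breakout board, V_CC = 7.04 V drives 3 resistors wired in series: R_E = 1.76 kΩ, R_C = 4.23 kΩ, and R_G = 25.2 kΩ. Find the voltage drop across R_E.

Series total: ΣR = 1.76 + 4.23 + 25.2 = 31.19 kΩ.
V = V_CC · R/ΣR = 7.04 × 0.05643 = 0.3973 V.

V ≈ 0.397 V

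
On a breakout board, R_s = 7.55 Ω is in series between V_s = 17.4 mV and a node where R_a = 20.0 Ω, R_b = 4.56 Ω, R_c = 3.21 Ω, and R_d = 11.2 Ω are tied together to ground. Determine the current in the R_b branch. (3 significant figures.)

Parallel bank: R_p = 1/(1/20.0 + 1/4.56 + 1/3.21 + 1/11.2) = 1.492 Ω.
Node voltage V_A = V_s · R_p/(R_s + R_p) = 17.4 × 0.1650 = 2.872 mV.
I(R_b) = V_A / R_b = 2.872/4.56 = 0.6297 mA.

I ≈ 0.630 mA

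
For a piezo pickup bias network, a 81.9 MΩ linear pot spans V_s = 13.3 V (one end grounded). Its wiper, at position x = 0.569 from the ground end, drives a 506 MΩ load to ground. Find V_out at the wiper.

The pot divides into 35.30 MΩ above the wiper and 46.60 MΩ below.
R_L loads the lower segment: effective lower R = 42.67 MΩ.
V_out = 13.3 × 42.67/(35.30 + 42.67) = 7.279 V.

V_out ≈ 7.28 V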